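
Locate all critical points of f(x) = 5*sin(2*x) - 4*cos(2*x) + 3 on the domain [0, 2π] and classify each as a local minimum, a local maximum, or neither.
f'(x) = 8*sin(2*x) + 10*cos(2*x)

Solve f'(x) = 0 on [0, 2π]:
  f'(x) = 0 ⇔ 5*cos(2*x) = -4*sin(2*x) ⇔ tan(2*x) = -5/4, i.e. 2*x = arctan(-5/4) + nπ; keep the solutions lying in [0, 2π].
  ⇒ x = -atan(5/4)/2 + pi/2 ≈ 1.1228, pi - atan(5/4)/2 ≈ 2.6936, -atan(5/4)/2 + 3*pi/2 ≈ 4.2644, -atan(5/4)/2 + 2*pi ≈ 5.8352

f''(x) = -20*sin(2*x) + 16*cos(2*x)
Second-derivative test at each critical point:
  f''(1.1228) = -25.6125 < 0 → local maximum
  f''(2.6936) = 25.6125 > 0 → local minimum
  f''(4.2644) = -25.6125 < 0 → local maximum
  f''(5.8352) = 25.6125 > 0 → local minimum

Critical points: x = -atan(5/4)/2 + pi/2 ≈ 1.1228 (local maximum); x = pi - atan(5/4)/2 ≈ 2.6936 (local minimum); x = -atan(5/4)/2 + 3*pi/2 ≈ 4.2644 (local maximum); x = -atan(5/4)/2 + 2*pi ≈ 5.8352 (local minimum)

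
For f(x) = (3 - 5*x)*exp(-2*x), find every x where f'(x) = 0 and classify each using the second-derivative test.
f'(x) = (10*x - 11)*exp(-2*x)

Solve f'(x) = 0:
  f'(x) = (10*x - 11)·exp(-2*x) and exp(-2*x) > 0 for every x, so f'(x) = 0 ⇔ 10*x - 11 = 0.
  10*x - 11 = 0.
  ⇒ x = 11/10

f''(x) = 4*(8 - 5*x)*exp(-2*x)
Second-derivative test at each critical point:
  f''(11/10) = 1.1080 > 0 → local minimum

Critical points: x = 11/10 (local minimum)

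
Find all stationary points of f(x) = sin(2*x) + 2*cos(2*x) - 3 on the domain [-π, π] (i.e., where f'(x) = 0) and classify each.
f'(x) = -4*sin(2*x) + 2*cos(2*x)

Solve f'(x) = 0 on [-π, π]:
  f'(x) = 0 ⇔ cos(2*x) = 2*sin(2*x) ⇔ tan(2*x) = 1/2, i.e. 2*x = arctan(1/2) + nπ; keep the solutions lying in [-π, π].
  ⇒ x = -pi + atan(1/2)/2 ≈ -2.9098, -pi/2 + atan(1/2)/2 ≈ -1.3390, atan(1/2)/2 ≈ 0.2318, atan(1/2)/2 + pi/2 ≈ 1.8026

f''(x) = -4*sin(2*x) - 8*cos(2*x)
Second-derivative test at each critical point:
  f''(-2.9098) = -8.9443 < 0 → local maximum
  f''(-1.3390) = 8.9443 > 0 → local minimum
  f''(0.2318) = -8.9443 < 0 → local maximum
  f''(1.8026) = 8.9443 > 0 → local minimum

Critical points: x = -pi + atan(1/2)/2 ≈ -2.9098 (local maximum); x = -pi/2 + atan(1/2)/2 ≈ -1.3390 (local minimum); x = atan(1/2)/2 ≈ 0.2318 (local maximum); x = atan(1/2)/2 + pi/2 ≈ 1.8026 (local minimum)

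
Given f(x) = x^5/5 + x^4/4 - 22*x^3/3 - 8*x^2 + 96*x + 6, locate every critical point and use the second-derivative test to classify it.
f'(x) = x^4 + x^3 - 22*x^2 - 16*x + 96

Solve f'(x) = 0:
  Factor: x^4 + x^3 - 22*x^2 - 16*x + 96 = (x - 4)*(x - 2)*(x + 3)*(x + 4) = 0.
  ⇒ x = -4, -3, 2, 4

f''(x) = 4*x^3 + 3*x^2 - 44*x - 16
Second-derivative test at each critical point:
  f''(-4) = -48 < 0 → local maximum
  f''(-3) = 35 > 0 → local minimum
  f''(2) = -60 < 0 → local maximum
  f''(4) = 112 > 0 → local minimum

Critical points: x = -4 (local maximum); x = -3 (local minimum); x = 2 (local maximum); x = 4 (local minimum)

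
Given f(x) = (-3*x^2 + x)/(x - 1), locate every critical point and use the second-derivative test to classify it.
f'(x) = (-3*x^2 + 6*x - 1)/(x^2 - 2*x + 1)

Solve f'(x) = 0:
  f'(x) = -(3*x^2 - 6*x + 1)/(x - 1)^2; the denominator is positive wherever f is defined, so f'(x) = 0 ⇔ -3*x^2 + 6*x - 1 = 0.
  3*x^2 - 6*x + 1 = 0 has no rational roots; quadratic formula: x = (6 ± √24)/6.
  ⇒ x = 1 - sqrt(6)/3 ≈ 0.1835, sqrt(6)/3 + 1 ≈ 1.8165

f''(x) = -4/(x^3 - 3*x^2 + 3*x - 1)
Second-derivative test at each critical point:
  f''(0.1835) = 7.3485 > 0 → local minimum
  f''(1.8165) = -7.3485 < 0 → local maximum

Critical points: x = 1 - sqrt(6)/3 ≈ 0.1835 (local minimum); x = sqrt(6)/3 + 1 ≈ 1.8165 (local maximum)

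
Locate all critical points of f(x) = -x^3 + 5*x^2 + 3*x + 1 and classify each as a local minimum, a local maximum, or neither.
f'(x) = -3*x^2 + 10*x + 3

Solve f'(x) = 0:
  3*x^2 - 10*x - 3 = 0 has no rational roots; quadratic formula: x = (10 ± √136)/6.
  ⇒ x = 5/3 - sqrt(34)/3 ≈ -0.2770, 5/3 + sqrt(34)/3 ≈ 3.6103

f''(x) = 10 - 6*x
Second-derivative test at each critical point:
  f''(-0.2770) = 11.6619 > 0 → local minimum
  f''(3.6103) = -11.6619 < 0 → local maximum

Critical points: x = 5/3 - sqrt(34)/3 ≈ -0.2770 (local minimum); x = 5/3 + sqrt(34)/3 ≈ 3.6103 (local maximum)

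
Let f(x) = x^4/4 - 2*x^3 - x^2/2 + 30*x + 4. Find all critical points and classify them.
f'(x) = x^3 - 6*x^2 - x + 30

Solve f'(x) = 0:
  Factor: x^3 - 6*x^2 - x + 30 = (x - 5)*(x - 3)*(x + 2) = 0.
  ⇒ x = -2, 3, 5

f''(x) = 3*x^2 - 12*x - 1
Second-derivative test at each critical point:
  f''(-2) = 35 > 0 → local minimum
  f''(3) = -10 < 0 → local maximum
  f''(5) = 14 > 0 → local minimum

Critical points: x = -2 (local minimum); x = 3 (local maximum); x = 5 (local minimum)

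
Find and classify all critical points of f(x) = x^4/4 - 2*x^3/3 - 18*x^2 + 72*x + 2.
f'(x) = x^3 - 2*x^2 - 36*x + 72

Solve f'(x) = 0:
  Factor: x^3 - 2*x^2 - 36*x + 72 = (x - 6)*(x - 2)*(x + 6) = 0.
  ⇒ x = -6, 2, 6

f''(x) = 3*x^2 - 4*x - 36
Second-derivative test at each critical point:
  f''(-6) = 96 > 0 → local minimum
  f''(2) = -32 < 0 → local maximum
  f''(6) = 48 > 0 → local minimum

Critical points: x = -6 (local minimum); x = 2 (local maximum); x = 6 (local minimum)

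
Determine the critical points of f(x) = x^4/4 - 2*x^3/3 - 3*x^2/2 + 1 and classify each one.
f'(x) = x*(x^2 - 2*x - 3)

Solve f'(x) = 0:
  Factor: x^3 - 2*x^2 - 3*x = x*(x - 3)*(x + 1) = 0.
  ⇒ x = -1, 0, 3

f''(x) = 3*x^2 - 4*x - 3
Second-derivative test at each critical point:
  f''(-1) = 4 > 0 → local minimum
  f''(0) = -3 < 0 → local maximum
  f''(3) = 12 > 0 → local minimum

Critical points: x = -1 (local minimum); x = 0 (local maximum); x = 3 (local minimum)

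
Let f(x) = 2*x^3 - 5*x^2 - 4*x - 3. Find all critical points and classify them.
f'(x) = 6*x^2 - 10*x - 4

Solve f'(x) = 0:
  Factor: 6*x^2 - 10*x - 4 = 2*(x - 2)*(3*x + 1) = 0.
  ⇒ x = -1/3, 2

f''(x) = 12*x - 10
Second-derivative test at each critical point:
  f''(-1/3) = -14 < 0 → local maximum
  f''(2) = 14 > 0 → local minimum

Critical points: x = -1/3 (local maximum); x = 2 (local minimum)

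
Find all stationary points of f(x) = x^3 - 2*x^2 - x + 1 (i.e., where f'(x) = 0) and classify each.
f'(x) = 3*x^2 - 4*x - 1

Solve f'(x) = 0:
  3*x^2 - 4*x - 1 = 0 has no rational roots; quadratic formula: x = (4 ± √28)/6.
  ⇒ x = 2/3 - sqrt(7)/3 ≈ -0.2153, 2/3 + sqrt(7)/3 ≈ 1.5486

f''(x) = 6*x - 4
Second-derivative test at each critical point:
  f''(-0.2153) = -5.2915 < 0 → local maximum
  f''(1.5486) = 5.2915 > 0 → local minimum

Critical points: x = 2/3 - sqrt(7)/3 ≈ -0.2153 (local maximum); x = 2/3 + sqrt(7)/3 ≈ 1.5486 (local minimum)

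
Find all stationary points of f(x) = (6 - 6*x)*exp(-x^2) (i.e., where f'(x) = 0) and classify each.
f'(x) = 6*(2*x*(x - 1) - 1)*exp(-x^2)

Solve f'(x) = 0:
  f'(x) = (12*x^2 - 12*x - 6)·exp(-x^2) and exp(-x^2) > 0 for every x, so f'(x) = 0 ⇔ 12*x^2 - 12*x - 6 = 0.
  Factor: 12*x^2 - 12*x - 6 = 6*(2*x^2 - 2*x - 1); 2*x^2 - 2*x - 1 = 0 has no rational roots; quadratic formula: x = (2 ± √12)/4.
  ⇒ x = 1/2 - sqrt(3)/2 ≈ -0.3660, 1/2 + sqrt(3)/2 ≈ 1.3660

f''(x) = 12*(2*x^2*(1 - x) + 3*x - 1)*exp(-x^2)
Second-derivative test at each critical point:
  f''(-0.3660) = -18.1785 < 0 → local maximum
  f''(1.3660) = 3.2162 > 0 → local minimum

Critical points: x = 1/2 - sqrt(3)/2 ≈ -0.3660 (local maximum); x = 1/2 + sqrt(3)/2 ≈ 1.3660 (local minimum)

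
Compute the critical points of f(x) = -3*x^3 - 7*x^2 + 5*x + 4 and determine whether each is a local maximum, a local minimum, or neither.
f'(x) = -9*x^2 - 14*x + 5

Solve f'(x) = 0:
  9*x^2 + 14*x - 5 = 0 has no rational roots; quadratic formula: x = (-14 ± √376)/18.
  ⇒ x = -sqrt(94)/9 - 7/9 ≈ -1.8550, -7/9 + sqrt(94)/9 ≈ 0.2995

f''(x) = -18*x - 14
Second-derivative test at each critical point:
  f''(-1.8550) = 19.3907 > 0 → local minimum
  f''(0.2995) = -19.3907 < 0 → local maximum

Critical points: x = -sqrt(94)/9 - 7/9 ≈ -1.8550 (local minimum); x = -7/9 + sqrt(94)/9 ≈ 0.2995 (local maximum)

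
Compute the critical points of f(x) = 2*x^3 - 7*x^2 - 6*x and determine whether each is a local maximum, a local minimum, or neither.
f'(x) = 6*x^2 - 14*x - 6

Solve f'(x) = 0:
  Factor: 6*x^2 - 14*x - 6 = 2*(3*x^2 - 7*x - 3); 3*x^2 - 7*x - 3 = 0 has no rational roots; quadratic formula: x = (7 ± √85)/6.
  ⇒ x = 7/6 - sqrt(85)/6 ≈ -0.3699, 7/6 + sqrt(85)/6 ≈ 2.7033

f''(x) = 12*x - 14
Second-derivative test at each critical point:
  f''(-0.3699) = -18.4391 < 0 → local maximum
  f''(2.7033) = 18.4391 > 0 → local minimum

Critical points: x = 7/6 - sqrt(85)/6 ≈ -0.3699 (local maximum); x = 7/6 + sqrt(85)/6 ≈ 2.7033 (local minimum)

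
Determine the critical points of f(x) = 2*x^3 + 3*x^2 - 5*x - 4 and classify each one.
f'(x) = 6*x^2 + 6*x - 5

Solve f'(x) = 0:
  6*x^2 + 6*x - 5 = 0 has no rational roots; quadratic formula: x = (-6 ± √156)/12.
  ⇒ x = -sqrt(39)/6 - 1/2 ≈ -1.5408, -1/2 + sqrt(39)/6 ≈ 0.5408

f''(x) = 12*x + 6
Second-derivative test at each critical point:
  f''(-1.5408) = -12.4900 < 0 → local maximum
  f''(0.5408) = 12.4900 > 0 → local minimum

Critical points: x = -sqrt(39)/6 - 1/2 ≈ -1.5408 (local maximum); x = -1/2 + sqrt(39)/6 ≈ 0.5408 (local minimum)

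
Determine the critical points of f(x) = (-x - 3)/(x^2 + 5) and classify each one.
f'(x) = (-x^2 + 2*x*(x + 3) - 5)/(x^2 + 5)^2

Solve f'(x) = 0:
  f'(x) = (x^2 + 6*x - 5)/(x^2 + 5)^2; the denominator is positive wherever f is defined, so f'(x) = 0 ⇔ x^2 + 6*x - 5 = 0.
  x^2 + 6*x - 5 = 0 has no rational roots; quadratic formula: x = (-6 ± √56)/2.
  ⇒ x = -sqrt(14) - 3 ≈ -6.7417, -3 + sqrt(14) ≈ 0.7417

f''(x) = 2*(-4*x^2*(x + 3) + 3*(x + 1)*(x^2 + 5))/(x^2 + 5)^3
Second-derivative test at each critical point:
  f''(-6.7417) = -0.0029 < 0 → local maximum
  f''(0.7417) = 0.2429 > 0 → local minimum

Critical points: x = -sqrt(14) - 3 ≈ -6.7417 (local maximum); x = -3 + sqrt(14) ≈ 0.7417 (local minimum)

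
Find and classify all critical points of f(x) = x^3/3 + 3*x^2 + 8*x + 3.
f'(x) = x^2 + 6*x + 8

Solve f'(x) = 0:
  Factor: x^2 + 6*x + 8 = (x + 2)*(x + 4) = 0.
  ⇒ x = -4, -2

f''(x) = 2*x + 6
Second-derivative test at each critical point:
  f''(-4) = -2 < 0 → local maximum
  f''(-2) = 2 > 0 → local minimum

Critical points: x = -4 (local maximum); x = -2 (local minimum)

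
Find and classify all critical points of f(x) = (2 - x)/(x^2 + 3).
f'(x) = (-x^2 + 2*x*(x - 2) - 3)/(x^2 + 3)^2

Solve f'(x) = 0:
  f'(x) = (x^2 - 4*x - 3)/(x^2 + 3)^2; the denominator is positive wherever f is defined, so f'(x) = 0 ⇔ x^2 - 4*x - 3 = 0.
  x^2 - 4*x - 3 = 0 has no rational roots; quadratic formula: x = (4 ± √28)/2.
  ⇒ x = 2 - sqrt(7) ≈ -0.6458, 2 + sqrt(7) ≈ 4.6458

f''(x) = 2*(4*x^2*(2 - x) + (3*x - 2)*(x^2 + 3))/(x^2 + 3)^3
Second-derivative test at each critical point:
  f''(-0.6458) = -0.4532 < 0 → local maximum
  f''(4.6458) = 0.0088 > 0 → local minimum

Critical points: x = 2 - sqrt(7) ≈ -0.6458 (local maximum); x = 2 + sqrt(7) ≈ 4.6458 (local minimum)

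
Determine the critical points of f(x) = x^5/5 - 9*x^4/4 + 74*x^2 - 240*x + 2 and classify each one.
f'(x) = x^4 - 9*x^3 + 148*x - 240

Solve f'(x) = 0:
  Factor: x^4 - 9*x^3 + 148*x - 240 = (x - 6)*(x - 5)*(x - 2)*(x + 4) = 0.
  ⇒ x = -4, 2, 5, 6

f''(x) = 4*x^3 - 27*x^2 + 148
Second-derivative test at each critical point:
  f''(-4) = -540 < 0 → local maximum
  f''(2) = 72 > 0 → local minimum
  f''(5) = -27 < 0 → local maximum
  f''(6) = 40 > 0 → local minimum

Critical points: x = -4 (local maximum); x = 2 (local minimum); x = 5 (local maximum); x = 6 (local minimum)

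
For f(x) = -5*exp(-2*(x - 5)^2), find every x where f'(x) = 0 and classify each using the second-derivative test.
f'(x) = 20*(x - 5)*exp(-2*(x - 5)^2)

Solve f'(x) = 0:
  f'(x) = (20*x - 100)·exp(-2*(x - 5)^2) and exp(-2*(x - 5)^2) > 0 for every x, so f'(x) = 0 ⇔ 20*x - 100 = 0.
  Factor: 20*x - 100 = 20*(x - 5) = 0.
  ⇒ x = 5

f''(x) = 20*(1 - 4*(x - 5)^2)*exp(-2*(x - 5)^2)
Second-derivative test at each critical point:
  f''(5) = 20 > 0 → local minimum

Critical points: x = 5 (local minimum)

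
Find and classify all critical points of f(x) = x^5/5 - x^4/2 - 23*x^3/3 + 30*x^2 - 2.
f'(x) = x*(x^3 - 2*x^2 - 23*x + 60)

Solve f'(x) = 0:
  Factor: x^4 - 2*x^3 - 23*x^2 + 60*x = x*(x - 4)*(x - 3)*(x + 5) = 0.
  ⇒ x = -5, 0, 3, 4

f''(x) = 4*x^3 - 6*x^2 - 46*x + 60
Second-derivative test at each critical point:
  f''(-5) = -360 < 0 → local maximum
  f''(0) = 60 > 0 → local minimum
  f''(3) = -24 < 0 → local maximum
  f''(4) = 36 > 0 → local minimum

Critical points: x = -5 (local maximum); x = 0 (local minimum); x = 3 (local maximum); x = 4 (local minimum)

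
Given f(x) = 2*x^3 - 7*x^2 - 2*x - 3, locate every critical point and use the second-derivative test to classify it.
f'(x) = 6*x^2 - 14*x - 2

Solve f'(x) = 0:
  Factor: 6*x^2 - 14*x - 2 = 2*(3*x^2 - 7*x - 1); 3*x^2 - 7*x - 1 = 0 has no rational roots; quadratic formula: x = (7 ± √61)/6.
  ⇒ x = 7/6 - sqrt(61)/6 ≈ -0.1350, 7/6 + sqrt(61)/6 ≈ 2.4684

f''(x) = 12*x - 14
Second-derivative test at each critical point:
  f''(-0.1350) = -15.6205 < 0 → local maximum
  f''(2.4684) = 15.6205 > 0 → local minimum

Critical points: x = 7/6 - sqrt(61)/6 ≈ -0.1350 (local maximum); x = 7/6 + sqrt(61)/6 ≈ 2.4684 (local minimum)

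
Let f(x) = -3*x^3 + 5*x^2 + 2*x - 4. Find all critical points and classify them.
f'(x) = -9*x^2 + 10*x + 2

Solve f'(x) = 0:
  9*x^2 - 10*x - 2 = 0 has no rational roots; quadratic formula: x = (10 ± √172)/18.
  ⇒ x = 5/9 - sqrt(43)/9 ≈ -0.1730, 5/9 + sqrt(43)/9 ≈ 1.2842

f''(x) = 10 - 18*x
Second-derivative test at each critical point:
  f''(-0.1730) = 13.1149 > 0 → local minimum
  f''(1.2842) = -13.1149 < 0 → local maximum

Critical points: x = 5/9 - sqrt(43)/9 ≈ -0.1730 (local minimum); x = 5/9 + sqrt(43)/9 ≈ 1.2842 (local maximum)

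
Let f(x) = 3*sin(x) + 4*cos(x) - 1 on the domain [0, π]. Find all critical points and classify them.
f'(x) = -4*sin(x) + 3*cos(x)

Solve f'(x) = 0 on [0, π]:
  f'(x) = 0 ⇔ 3*cos(x) = 4*sin(x) ⇔ tan(x) = 3/4, i.e. x = arctan(3/4) + nπ; keep the solutions lying in [0, π].
  ⇒ x = atan(3/4) ≈ 0.6435

f''(x) = -3*sin(x) - 4*cos(x)
Second-derivative test at each critical point:
  f''(0.6435) = -5 < 0 → local maximum

Critical points: x = atan(3/4) ≈ 0.6435 (local maximum)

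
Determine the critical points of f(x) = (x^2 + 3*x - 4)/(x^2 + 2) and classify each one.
f'(x) = 3*(-x^2 + 4*x + 2)/(x^4 + 4*x^2 + 4)

Solve f'(x) = 0:
  f'(x) = -3*(x^2 - 4*x - 2)/(x^2 + 2)^2; the denominator is positive wherever f is defined, so f'(x) = 0 ⇔ -3*x^2 + 12*x + 6 = 0.
  Factor: -3*x^2 + 12*x + 6 = -3*(x^2 - 4*x - 2); x^2 - 4*x - 2 = 0 has no rational roots; quadratic formula: x = (4 ± √24)/2.
  ⇒ x = 2 - sqrt(6) ≈ -0.4495, 2 + sqrt(6) ≈ 4.4495

f''(x) = 6*(x^3 - 6*x^2 - 6*x + 4)/(x^6 + 6*x^4 + 12*x^2 + 8)
Second-derivative test at each critical point:
  f''(-0.4495) = 3.0309 > 0 → local minimum
  f''(4.4495) = -0.0309 < 0 → local maximum

Critical points: x = 2 - sqrt(6) ≈ -0.4495 (local minimum); x = 2 + sqrt(6) ≈ 4.4495 (local maximum)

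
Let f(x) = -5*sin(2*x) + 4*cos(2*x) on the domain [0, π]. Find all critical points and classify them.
f'(x) = -8*sin(2*x) - 10*cos(2*x)

Solve f'(x) = 0 on [0, π]:
  f'(x) = 0 ⇔ -5*cos(2*x) = 4*sin(2*x) ⇔ tan(2*x) = -5/4, i.e. 2*x = arctan(-5/4) + nπ; keep the solutions lying in [0, π].
  ⇒ x = -atan(5/4)/2 + pi/2 ≈ 1.1228, pi - atan(5/4)/2 ≈ 2.6936

f''(x) = 20*sin(2*x) - 16*cos(2*x)
Second-derivative test at each critical point:
  f''(1.1228) = 25.6125 > 0 → local minimum
  f''(2.6936) = -25.6125 < 0 → local maximum

Critical points: x = -atan(5/4)/2 + pi/2 ≈ 1.1228 (local minimum); x = pi - atan(5/4)/2 ≈ 2.6936 (local maximum)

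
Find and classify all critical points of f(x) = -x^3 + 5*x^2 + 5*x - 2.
f'(x) = -3*x^2 + 10*x + 5

Solve f'(x) = 0:
  3*x^2 - 10*x - 5 = 0 has no rational roots; quadratic formula: x = (10 ± √160)/6.
  ⇒ x = 5/3 - 2*sqrt(10)/3 ≈ -0.4415, 5/3 + 2*sqrt(10)/3 ≈ 3.7749

f''(x) = 10 - 6*x
Second-derivative test at each critical point:
  f''(-0.4415) = 12.6491 > 0 → local minimum
  f''(3.7749) = -12.6491 < 0 → local maximum

Critical points: x = 5/3 - 2*sqrt(10)/3 ≈ -0.4415 (local minimum); x = 5/3 + 2*sqrt(10)/3 ≈ 3.7749 (local maximum)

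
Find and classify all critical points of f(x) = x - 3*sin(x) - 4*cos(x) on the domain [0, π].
f'(x) = 4*sin(x) - 3*cos(x) + 1

Solve f'(x) = 0 on [0, π]:
  f'(x) = 0 ⇔ 4*sin(x) - 3*cos(x) = -1. Write the left side as R·cos(x + φ) with R = √((-3)² + (-4)²) = 5, cos φ = -3/5, sin φ = -4/5; then cos(x + φ) = -1/5. Solve for x and keep the solutions lying in [0, π].
  ⇒ x = atan((-4 + 6*sqrt(6))/(3 + 8*sqrt(6))) ≈ 0.4421

f''(x) = 3*sin(x) + 4*cos(x)
Second-derivative test at each critical point:
  f''(0.4421) = 4.8990 > 0 → local minimum

Critical points: x = atan((-4 + 6*sqrt(6))/(3 + 8*sqrt(6))) ≈ 0.4421 (local minimum)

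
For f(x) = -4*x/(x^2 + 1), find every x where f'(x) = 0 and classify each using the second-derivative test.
f'(x) = 4*(x^2 - 1)/(x^2 + 1)^2

Solve f'(x) = 0:
  f'(x) = 4*(x - 1)*(x + 1)/(x^2 + 1)^2; the denominator is positive wherever f is defined, so f'(x) = 0 ⇔ 4*x^2 - 4 = 0.
  Factor: 4*x^2 - 4 = 4*(x - 1)*(x + 1) = 0.
  ⇒ x = -1, 1

f''(x) = 8*x*(3 - x^2)/(x^2 + 1)^3
Second-derivative test at each critical point:
  f''(-1) = -2 < 0 → local maximum
  f''(1) = 2 > 0 → local minimum

Critical points: x = -1 (local maximum); x = 1 (local minimum)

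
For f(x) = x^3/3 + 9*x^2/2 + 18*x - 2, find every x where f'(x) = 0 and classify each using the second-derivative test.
f'(x) = x^2 + 9*x + 18

Solve f'(x) = 0:
  Factor: x^2 + 9*x + 18 = (x + 3)*(x + 6) = 0.
  ⇒ x = -6, -3

f''(x) = 2*x + 9
Second-derivative test at each critical point:
  f''(-6) = -3 < 0 → local maximum
  f''(-3) = 3 > 0 → local minimum

Critical points: x = -6 (local maximum); x = -3 (local minimum)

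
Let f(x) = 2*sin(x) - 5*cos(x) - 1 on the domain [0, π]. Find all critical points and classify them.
f'(x) = 5*sin(x) + 2*cos(x)

Solve f'(x) = 0 on [0, π]:
  f'(x) = 0 ⇔ 2*cos(x) = -5*sin(x) ⇔ tan(x) = -2/5, i.e. x = arctan(-2/5) + nπ; keep the solutions lying in [0, π].
  ⇒ x = pi - atan(2/5) ≈ 2.7611

f''(x) = -2*sin(x) + 5*cos(x)
Second-derivative test at each critical point:
  f''(2.7611) = -5.3852 < 0 → local maximum

Critical points: x = pi - atan(2/5) ≈ 2.7611 (local maximum)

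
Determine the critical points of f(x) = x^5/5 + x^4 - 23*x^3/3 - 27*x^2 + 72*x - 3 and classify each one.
f'(x) = x^4 + 4*x^3 - 23*x^2 - 54*x + 72

Solve f'(x) = 0:
  Factor: x^4 + 4*x^3 - 23*x^2 - 54*x + 72 = (x - 4)*(x - 1)*(x + 3)*(x + 6) = 0.
  ⇒ x = -6, -3, 1, 4

f''(x) = 4*x^3 + 12*x^2 - 46*x - 54
Second-derivative test at each critical point:
  f''(-6) = -210 < 0 → local maximum
  f''(-3) = 84 > 0 → local minimum
  f''(1) = -84 < 0 → local maximum
  f''(4) = 210 > 0 → local minimum

Critical points: x = -6 (local maximum); x = -3 (local minimum); x = 1 (local maximum); x = 4 (local minimum)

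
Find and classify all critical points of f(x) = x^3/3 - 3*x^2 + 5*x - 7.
f'(x) = x^2 - 6*x + 5

Solve f'(x) = 0:
  Factor: x^2 - 6*x + 5 = (x - 5)*(x - 1) = 0.
  ⇒ x = 1, 5

f''(x) = 2*x - 6
Second-derivative test at each critical point:
  f''(1) = -4 < 0 → local maximum
  f''(5) = 4 > 0 → local minimum

Critical points: x = 1 (local maximum); x = 5 (local minimum)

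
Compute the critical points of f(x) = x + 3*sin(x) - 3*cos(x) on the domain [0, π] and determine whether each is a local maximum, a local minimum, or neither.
f'(x) = 3*sqrt(2)*sin(x + pi/4) + 1

Solve f'(x) = 0 on [0, π]:
  f'(x) = 0 ⇔ 3*sin(x) + 3*cos(x) = -1. Write the left side as R·cos(x + φ) with R = √(3² + (-3)²) = 3*sqrt(2), cos φ = sqrt(2)/2, sin φ = -sqrt(2)/2; then cos(x + φ) = -sqrt(2)/6. Solve for x and keep the solutions lying in [0, π].
  ⇒ x = atan((-1 + sqrt(17))/(-sqrt(17) - 1)) + pi ≈ 2.5941

f''(x) = 3*sqrt(2)*cos(x + pi/4)
Second-derivative test at each critical point:
  f''(2.5941) = -4.1231 < 0 → local maximum

Critical points: x = atan((-1 + sqrt(17))/(-sqrt(17) - 1)) + pi ≈ 2.5941 (local maximum)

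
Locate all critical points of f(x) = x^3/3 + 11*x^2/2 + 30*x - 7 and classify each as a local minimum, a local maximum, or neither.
f'(x) = x^2 + 11*x + 30

Solve f'(x) = 0:
  Factor: x^2 + 11*x + 30 = (x + 5)*(x + 6) = 0.
  ⇒ x = -6, -5

f''(x) = 2*x + 11
Second-derivative test at each critical point:
  f''(-6) = -1 < 0 → local maximum
  f''(-5) = 1 > 0 → local minimum

Critical points: x = -6 (local maximum); x = -5 (local minimum)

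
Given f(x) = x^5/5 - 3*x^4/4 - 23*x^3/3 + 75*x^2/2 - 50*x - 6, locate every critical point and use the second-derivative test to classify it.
f'(x) = x^4 - 3*x^3 - 23*x^2 + 75*x - 50

Solve f'(x) = 0:
  Factor: x^4 - 3*x^3 - 23*x^2 + 75*x - 50 = (x - 5)*(x - 2)*(x - 1)*(x + 5) = 0.
  ⇒ x = -5, 1, 2, 5

f''(x) = 4*x^3 - 9*x^2 - 46*x + 75
Second-derivative test at each critical point:
  f''(-5) = -420 < 0 → local maximum
  f''(1) = 24 > 0 → local minimum
  f''(2) = -21 < 0 → local maximum
  f''(5) = 120 > 0 → local minimum

Critical points: x = -5 (local maximum); x = 1 (local minimum); x = 2 (local maximum); x = 5 (local minimum)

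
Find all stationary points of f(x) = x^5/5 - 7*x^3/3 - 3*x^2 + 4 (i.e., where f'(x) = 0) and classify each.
f'(x) = x*(x^3 - 7*x - 6)

Solve f'(x) = 0:
  Factor: x^4 - 7*x^2 - 6*x = x*(x - 3)*(x + 1)*(x + 2) = 0.
  ⇒ x = -2, -1, 0, 3

f''(x) = 4*x^3 - 14*x - 6
Second-derivative test at each critical point:
  f''(-2) = -10 < 0 → local maximum
  f''(-1) = 4 > 0 → local minimum
  f''(0) = -6 < 0 → local maximum
  f''(3) = 60 > 0 → local minimum

Critical points: x = -2 (local maximum); x = -1 (local minimum); x = 0 (local maximum); x = 3 (local minimum)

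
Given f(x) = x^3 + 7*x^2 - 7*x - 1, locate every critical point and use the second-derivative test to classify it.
f'(x) = 3*x^2 + 14*x - 7

Solve f'(x) = 0:
  3*x^2 + 14*x - 7 = 0 has no rational roots; quadratic formula: x = (-14 ± √280)/6.
  ⇒ x = -sqrt(70)/3 - 7/3 ≈ -5.1222, -7/3 + sqrt(70)/3 ≈ 0.4555

f''(x) = 6*x + 14
Second-derivative test at each critical point:
  f''(-5.1222) = -16.7332 < 0 → local maximum
  f''(0.4555) = 16.7332 > 0 → local minimum

Critical points: x = -sqrt(70)/3 - 7/3 ≈ -5.1222 (local maximum); x = -7/3 + sqrt(70)/3 ≈ 0.4555 (local minimum)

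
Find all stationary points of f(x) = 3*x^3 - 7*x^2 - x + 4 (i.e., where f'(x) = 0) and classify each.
f'(x) = 9*x^2 - 14*x - 1

Solve f'(x) = 0:
  9*x^2 - 14*x - 1 = 0 has no rational roots; quadratic formula: x = (14 ± √232)/18.
  ⇒ x = 7/9 - sqrt(58)/9 ≈ -0.0684, 7/9 + sqrt(58)/9 ≈ 1.6240

f''(x) = 18*x - 14
Second-derivative test at each critical point:
  f''(-0.0684) = -15.2315 < 0 → local maximum
  f''(1.6240) = 15.2315 > 0 → local minimum

Critical points: x = 7/9 - sqrt(58)/9 ≈ -0.0684 (local maximum); x = 7/9 + sqrt(58)/9 ≈ 1.6240 (local minimum)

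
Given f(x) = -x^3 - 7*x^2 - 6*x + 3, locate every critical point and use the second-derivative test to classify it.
f'(x) = -3*x^2 - 14*x - 6

Solve f'(x) = 0:
  3*x^2 + 14*x + 6 = 0 has no rational roots; quadratic formula: x = (-14 ± √124)/6.
  ⇒ x = -7/3 - sqrt(31)/3 ≈ -4.1893, -7/3 + sqrt(31)/3 ≈ -0.4774

f''(x) = -6*x - 14
Second-derivative test at each critical point:
  f''(-4.1893) = 11.1355 > 0 → local minimum
  f''(-0.4774) = -11.1355 < 0 → local maximum

Critical points: x = -7/3 - sqrt(31)/3 ≈ -4.1893 (local minimum); x = -7/3 + sqrt(31)/3 ≈ -0.4774 (local maximum)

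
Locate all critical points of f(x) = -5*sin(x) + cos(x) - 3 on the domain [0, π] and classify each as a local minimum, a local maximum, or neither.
f'(x) = -sin(x) - 5*cos(x)

Solve f'(x) = 0 on [0, π]:
  f'(x) = 0 ⇔ -5*cos(x) = sin(x) ⇔ tan(x) = -5, i.e. x = arctan(-5) + nπ; keep the solutions lying in [0, π].
  ⇒ x = pi - atan(5) ≈ 1.7682

f''(x) = 5*sin(x) - cos(x)
Second-derivative test at each critical point:
  f''(1.7682) = 5.0990 > 0 → local minimum

Critical points: x = pi - atan(5) ≈ 1.7682 (local minimum)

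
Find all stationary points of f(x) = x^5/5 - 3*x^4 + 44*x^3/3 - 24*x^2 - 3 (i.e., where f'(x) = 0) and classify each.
f'(x) = x*(x^3 - 12*x^2 + 44*x - 48)

Solve f'(x) = 0:
  Factor: x^4 - 12*x^3 + 44*x^2 - 48*x = x*(x - 6)*(x - 4)*(x - 2) = 0.
  ⇒ x = 0, 2, 4, 6

f''(x) = 4*x^3 - 36*x^2 + 88*x - 48
Second-derivative test at each critical point:
  f''(0) = -48 < 0 → local maximum
  f''(2) = 16 > 0 → local minimum
  f''(4) = -16 < 0 → local maximum
  f''(6) = 48 > 0 → local minimum

Critical points: x = 0 (local maximum); x = 2 (local minimum); x = 4 (local maximum); x = 6 (local minimum)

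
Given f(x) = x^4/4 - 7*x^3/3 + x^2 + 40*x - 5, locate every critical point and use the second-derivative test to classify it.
f'(x) = x^3 - 7*x^2 + 2*x + 40

Solve f'(x) = 0:
  Factor: x^3 - 7*x^2 + 2*x + 40 = (x - 5)*(x - 4)*(x + 2) = 0.
  ⇒ x = -2, 4, 5

f''(x) = 3*x^2 - 14*x + 2
Second-derivative test at each critical point:
  f''(-2) = 42 > 0 → local minimum
  f''(4) = -6 < 0 → local maximum
  f''(5) = 7 > 0 → local minimum

Critical points: x = -2 (local minimum); x = 4 (local maximum); x = 5 (local minimum)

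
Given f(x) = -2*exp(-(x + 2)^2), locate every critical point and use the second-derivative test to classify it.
f'(x) = 4*(x + 2)*exp(-(x + 2)^2)

Solve f'(x) = 0:
  f'(x) = (4*x + 8)·exp(-(x + 2)^2) and exp(-(x + 2)^2) > 0 for every x, so f'(x) = 0 ⇔ 4*x + 8 = 0.
  Factor: 4*x + 8 = 4*(x + 2) = 0.
  ⇒ x = -2

f''(x) = 4*(1 - 2*(x + 2)^2)*exp(-(x + 2)^2)
Second-derivative test at each critical point:
  f''(-2) = 4 > 0 → local minimum

Critical points: x = -2 (local minimum)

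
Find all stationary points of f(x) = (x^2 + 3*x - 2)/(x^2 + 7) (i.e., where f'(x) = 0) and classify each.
f'(x) = 3*(-x^2 + 6*x + 7)/(x^4 + 14*x^2 + 49)

Solve f'(x) = 0:
  f'(x) = -3*(x - 7)*(x + 1)/(x^2 + 7)^2; the denominator is positive wherever f is defined, so f'(x) = 0 ⇔ -3*x^2 + 18*x + 21 = 0.
  Factor: -3*x^2 + 18*x + 21 = -3*(x - 7)*(x + 1) = 0.
  ⇒ x = -1, 7

f''(x) = 6*(x^3 - 9*x^2 - 21*x + 21)/(x^6 + 21*x^4 + 147*x^2 + 343)
Second-derivative test at each critical point:
  f''(-1) = 3/8 > 0 → local minimum
  f''(7) = -3/392 < 0 → local maximum

Critical points: x = -1 (local minimum); x = 7 (local maximum)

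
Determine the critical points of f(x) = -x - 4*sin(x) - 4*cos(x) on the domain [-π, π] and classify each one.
f'(x) = -4*sqrt(2)*cos(x + pi/4) - 1

Solve f'(x) = 0 on [-π, π]:
  f'(x) = 0 ⇔ 4*sin(x) - 4*cos(x) = 1. Write the left side as R·cos(x + φ) with R = √((-4)² + (-4)²) = 4*sqrt(2), cos φ = -sqrt(2)/2, sin φ = -sqrt(2)/2; then cos(x + φ) = sqrt(2)/8. Solve for x and keep the solutions lying in [-π, π].
  ⇒ x = -pi + atan((1 - sqrt(31))/(-sqrt(31) - 1)) ≈ -2.5339, atan((1 + sqrt(31))/(-1 + sqrt(31))) ≈ 0.9631

f''(x) = 4*sqrt(2)*sin(x + pi/4)
Second-derivative test at each critical point:
  f''(-2.5339) = -5.5678 < 0 → local maximum
  f''(0.9631) = 5.5678 > 0 → local minimum

Critical points: x = -pi + atan((1 - sqrt(31))/(-sqrt(31) - 1)) ≈ -2.5339 (local maximum); x = atan((1 + sqrt(31))/(-1 + sqrt(31))) ≈ 0.9631 (local minimum)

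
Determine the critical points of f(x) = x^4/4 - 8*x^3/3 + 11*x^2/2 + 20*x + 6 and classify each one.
f'(x) = x^3 - 8*x^2 + 11*x + 20

Solve f'(x) = 0:
  Factor: x^3 - 8*x^2 + 11*x + 20 = (x - 5)*(x - 4)*(x + 1) = 0.
  ⇒ x = -1, 4, 5

f''(x) = 3*x^2 - 16*x + 11
Second-derivative test at each critical point:
  f''(-1) = 30 > 0 → local minimum
  f''(4) = -5 < 0 → local maximum
  f''(5) = 6 > 0 → local minimum

Critical points: x = -1 (local minimum); x = 4 (local maximum); x = 5 (local minimum)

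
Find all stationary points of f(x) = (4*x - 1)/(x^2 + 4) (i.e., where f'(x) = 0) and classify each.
f'(x) = 2*(-2*x^2 + x + 8)/(x^4 + 8*x^2 + 16)

Solve f'(x) = 0:
  f'(x) = -2*(2*x^2 - x - 8)/(x^2 + 4)^2; the denominator is positive wherever f is defined, so f'(x) = 0 ⇔ -4*x^2 + 2*x + 16 = 0.
  Factor: -4*x^2 + 2*x + 16 = -2*(2*x^2 - x - 8); 2*x^2 - x - 8 = 0 has no rational roots; quadratic formula: x = (1 ± √65)/4.
  ⇒ x = 1/4 - sqrt(65)/4 ≈ -1.7656, 1/4 + sqrt(65)/4 ≈ 2.2656

f''(x) = 2*(4*x^2*(4*x - 1) + (1 - 12*x)*(x^2 + 4))/(x^2 + 4)^3
Second-derivative test at each critical point:
  f''(-1.7656) = 0.3183 > 0 → local minimum
  f''(2.2656) = -0.1933 < 0 → local maximum

Critical points: x = 1/4 - sqrt(65)/4 ≈ -1.7656 (local minimum); x = 1/4 + sqrt(65)/4 ≈ 2.2656 (local maximum)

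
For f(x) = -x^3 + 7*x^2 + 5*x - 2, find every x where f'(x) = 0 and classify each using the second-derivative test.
f'(x) = -3*x^2 + 14*x + 5

Solve f'(x) = 0:
  Factor: -3*x^2 + 14*x + 5 = -(x - 5)*(3*x + 1) = 0.
  ⇒ x = -1/3, 5

f''(x) = 14 - 6*x
Second-derivative test at each critical point:
  f''(-1/3) = 16 > 0 → local minimum
  f''(5) = -16 < 0 → local maximum

Critical points: x = -1/3 (local minimum); x = 5 (local maximum)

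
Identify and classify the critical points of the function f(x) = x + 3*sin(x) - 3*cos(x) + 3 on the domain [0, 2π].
f'(x) = 3*sqrt(2)*sin(x + pi/4) + 1

Solve f'(x) = 0 on [0, 2π]:
  f'(x) = 0 ⇔ 3*sin(x) + 3*cos(x) = -1. Write the left side as R·cos(x + φ) with R = √(3² + (-3)²) = 3*sqrt(2), cos φ = sqrt(2)/2, sin φ = -sqrt(2)/2; then cos(x + φ) = -sqrt(2)/6. Solve for x and keep the solutions lying in [0, 2π].
  ⇒ x = atan((-1 + sqrt(17))/(-sqrt(17) - 1)) + pi ≈ 2.5941, atan((-sqrt(17) - 1)/(-1 + sqrt(17))) + 2*pi ≈ 5.2598

f''(x) = 3*sqrt(2)*cos(x + pi/4)
Second-derivative test at each critical point:
  f''(2.5941) = -4.1231 < 0 → local maximum
  f''(5.2598) = 4.1231 > 0 → local minimum

Critical points: x = atan((-1 + sqrt(17))/(-sqrt(17) - 1)) + pi ≈ 2.5941 (local maximum); x = atan((-sqrt(17) - 1)/(-1 + sqrt(17))) + 2*pi ≈ 5.2598 (local minimum)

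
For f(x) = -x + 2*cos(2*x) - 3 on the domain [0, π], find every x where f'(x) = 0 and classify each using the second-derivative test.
f'(x) = -4*sin(2*x) - 1

Solve f'(x) = 0 on [0, π]:
  f'(x) = 0 ⇔ sin(2*x) = -1/4, i.e. 2*x = arcsin(-1/4) + 2nπ or 2*x = π − arcsin(-1/4) + 2nπ; keep the solutions lying in [0, π].
  ⇒ x = asin(1/4)/2 + pi/2 ≈ 1.6971, pi - asin(1/4)/2 ≈ 3.0153

f''(x) = -8*cos(2*x)
Second-derivative test at each critical point:
  f''(1.6971) = 7.7460 > 0 → local minimum
  f''(3.0153) = -7.7460 < 0 → local maximum

Critical points: x = asin(1/4)/2 + pi/2 ≈ 1.6971 (local minimum); x = pi - asin(1/4)/2 ≈ 3.0153 (local maximum)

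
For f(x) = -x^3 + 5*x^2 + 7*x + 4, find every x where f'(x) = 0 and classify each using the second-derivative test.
f'(x) = -3*x^2 + 10*x + 7

Solve f'(x) = 0:
  3*x^2 - 10*x - 7 = 0 has no rational roots; quadratic formula: x = (10 ± √184)/6.
  ⇒ x = 5/3 - sqrt(46)/3 ≈ -0.5941, 5/3 + sqrt(46)/3 ≈ 3.9274

f''(x) = 10 - 6*x
Second-derivative test at each critical point:
  f''(-0.5941) = 13.5647 > 0 → local minimum
  f''(3.9274) = -13.5647 < 0 → local maximum

Critical points: x = 5/3 - sqrt(46)/3 ≈ -0.5941 (local minimum); x = 5/3 + sqrt(46)/3 ≈ 3.9274 (local maximum)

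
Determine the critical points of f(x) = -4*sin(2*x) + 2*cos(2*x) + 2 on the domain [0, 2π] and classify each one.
f'(x) = -4*sin(2*x) - 8*cos(2*x)

Solve f'(x) = 0 on [0, 2π]:
  f'(x) = 0 ⇔ -4*cos(2*x) = 2*sin(2*x) ⇔ tan(2*x) = -2, i.e. 2*x = arctan(-2) + nπ; keep the solutions lying in [0, 2π].
  ⇒ x = -atan(2)/2 + pi/2 ≈ 1.0172, pi - atan(2)/2 ≈ 2.5880, -atan(2)/2 + 3*pi/2 ≈ 4.1588, -atan(2)/2 + 2*pi ≈ 5.7296

f''(x) = 16*sin(2*x) - 8*cos(2*x)
Second-derivative test at each critical point:
  f''(1.0172) = 17.8885 > 0 → local minimum
  f''(2.5880) = -17.8885 < 0 → local maximum
  f''(4.1588) = 17.8885 > 0 → local minimum
  f''(5.7296) = -17.8885 < 0 → local maximum

Critical points: x = -atan(2)/2 + pi/2 ≈ 1.0172 (local minimum); x = pi - atan(2)/2 ≈ 2.5880 (local maximum); x = -atan(2)/2 + 3*pi/2 ≈ 4.1588 (local minimum); x = -atan(2)/2 + 2*pi ≈ 5.7296 (local maximum)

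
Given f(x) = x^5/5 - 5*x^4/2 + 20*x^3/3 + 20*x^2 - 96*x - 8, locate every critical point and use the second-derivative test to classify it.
f'(x) = x^4 - 10*x^3 + 20*x^2 + 40*x - 96

Solve f'(x) = 0:
  Factor: x^4 - 10*x^3 + 20*x^2 + 40*x - 96 = (x - 6)*(x - 4)*(x - 2)*(x + 2) = 0.
  ⇒ x = -2, 2, 4, 6

f''(x) = 4*x^3 - 30*x^2 + 40*x + 40
Second-derivative test at each critical point:
  f''(-2) = -192 < 0 → local maximum
  f''(2) = 32 > 0 → local minimum
  f''(4) = -24 < 0 → local maximum
  f''(6) = 64 > 0 → local minimum

Critical points: x = -2 (local maximum); x = 2 (local minimum); x = 4 (local maximum); x = 6 (local minimum)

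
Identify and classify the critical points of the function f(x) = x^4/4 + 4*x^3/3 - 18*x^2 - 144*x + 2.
f'(x) = x^3 + 4*x^2 - 36*x - 144

Solve f'(x) = 0:
  Factor: x^3 + 4*x^2 - 36*x - 144 = (x - 6)*(x + 4)*(x + 6) = 0.
  ⇒ x = -6, -4, 6

f''(x) = 3*x^2 + 8*x - 36
Second-derivative test at each critical point:
  f''(-6) = 24 > 0 → local minimum
  f''(-4) = -20 < 0 → local maximum
  f''(6) = 120 > 0 → local minimum

Critical points: x = -6 (local minimum); x = -4 (local maximum); x = 6 (local minimum)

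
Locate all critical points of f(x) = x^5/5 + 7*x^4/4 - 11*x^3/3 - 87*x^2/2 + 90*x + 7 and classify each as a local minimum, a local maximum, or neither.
f'(x) = x^4 + 7*x^3 - 11*x^2 - 87*x + 90

Solve f'(x) = 0:
  Factor: x^4 + 7*x^3 - 11*x^2 - 87*x + 90 = (x - 3)*(x - 1)*(x + 5)*(x + 6) = 0.
  ⇒ x = -6, -5, 1, 3

f''(x) = 4*x^3 + 21*x^2 - 22*x - 87
Second-derivative test at each critical point:
  f''(-6) = -63 < 0 → local maximum
  f''(-5) = 48 > 0 → local minimum
  f''(1) = -84 < 0 → local maximum
  f''(3) = 144 > 0 → local minimum

Critical points: x = -6 (local maximum); x = -5 (local minimum); x = 1 (local maximum); x = 3 (local minimum)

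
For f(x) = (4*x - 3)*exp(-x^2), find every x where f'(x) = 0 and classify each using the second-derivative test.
f'(x) = 2*(-x*(4*x - 3) + 2)*exp(-x^2)

Solve f'(x) = 0:
  f'(x) = (-8*x^2 + 6*x + 4)·exp(-x^2) and exp(-x^2) > 0 for every x, so f'(x) = 0 ⇔ -8*x^2 + 6*x + 4 = 0.
  Factor: -8*x^2 + 6*x + 4 = -2*(4*x^2 - 3*x - 2); 4*x^2 - 3*x - 2 = 0 has no rational roots; quadratic formula: x = (3 ± √41)/8.
  ⇒ x = 3/8 - sqrt(41)/8 ≈ -0.4254, 3/8 + sqrt(41)/8 ≈ 1.1754

f''(x) = 2*(2*x^2*(4*x - 3) - 12*x + 3)*exp(-x^2)
Second-derivative test at each critical point:
  f''(-0.4254) = 10.6864 > 0 → local minimum
  f''(1.1754) = -3.2168 < 0 → local maximum

Critical points: x = 3/8 - sqrt(41)/8 ≈ -0.4254 (local minimum); x = 3/8 + sqrt(41)/8 ≈ 1.1754 (local maximum)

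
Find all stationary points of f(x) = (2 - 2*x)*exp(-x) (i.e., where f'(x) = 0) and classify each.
f'(x) = 2*(x - 2)*exp(-x)

Solve f'(x) = 0:
  f'(x) = (2*x - 4)·exp(-x) and exp(-x) > 0 for every x, so f'(x) = 0 ⇔ 2*x - 4 = 0.
  Factor: 2*x - 4 = 2*(x - 2) = 0.
  ⇒ x = 2

f''(x) = 2*(3 - x)*exp(-x)
Second-derivative test at each critical point:
  f''(2) = 0.2707 > 0 → local minimum

Critical points: x = 2 (local minimum)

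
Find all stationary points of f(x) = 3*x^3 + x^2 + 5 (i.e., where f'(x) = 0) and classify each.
f'(x) = x*(9*x + 2)

Solve f'(x) = 0:
  Factor: 9*x^2 + 2*x = x*(9*x + 2) = 0.
  ⇒ x = -2/9, 0

f''(x) = 18*x + 2
Second-derivative test at each critical point:
  f''(-2/9) = -2 < 0 → local maximum
  f''(0) = 2 > 0 → local minimum

Critical points: x = -2/9 (local maximum); x = 0 (local minimum)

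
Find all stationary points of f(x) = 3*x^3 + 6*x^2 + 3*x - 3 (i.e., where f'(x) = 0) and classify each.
f'(x) = 9*x^2 + 12*x + 3

Solve f'(x) = 0:
  Factor: 9*x^2 + 12*x + 3 = 3*(x + 1)*(3*x + 1) = 0.
  ⇒ x = -1, -1/3

f''(x) = 18*x + 12
Second-derivative test at each critical point:
  f''(-1) = -6 < 0 → local maximum
  f''(-1/3) = 6 > 0 → local minimum

Critical points: x = -1 (local maximum); x = -1/3 (local minimum)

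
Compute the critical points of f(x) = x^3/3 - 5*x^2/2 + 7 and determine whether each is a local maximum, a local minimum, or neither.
f'(x) = x*(x - 5)

Solve f'(x) = 0:
  Factor: x^2 - 5*x = x*(x - 5) = 0.
  ⇒ x = 0, 5

f''(x) = 2*x - 5
Second-derivative test at each critical point:
  f''(0) = -5 < 0 → local maximum
  f''(5) = 5 > 0 → local minimum

Critical points: x = 0 (local maximum); x = 5 (local minimum)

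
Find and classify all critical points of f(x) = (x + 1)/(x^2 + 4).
f'(x) = (x^2 - 2*x*(x + 1) + 4)/(x^2 + 4)^2

Solve f'(x) = 0:
  f'(x) = -(x^2 + 2*x - 4)/(x^2 + 4)^2; the denominator is positive wherever f is defined, so f'(x) = 0 ⇔ -x^2 - 2*x + 4 = 0.
  x^2 + 2*x - 4 = 0 has no rational roots; quadratic formula: x = (-2 ± √20)/2.
  ⇒ x = -sqrt(5) - 1 ≈ -3.2361, -1 + sqrt(5) ≈ 1.2361

f''(x) = 2*(4*x^2*(x + 1) - (3*x + 1)*(x^2 + 4))/(x^2 + 4)^3
Second-derivative test at each critical point:
  f''(-3.2361) = 0.0214 > 0 → local minimum
  f''(1.2361) = -0.1464 < 0 → local maximum

Critical points: x = -sqrt(5) - 1 ≈ -3.2361 (local minimum); x = -1 + sqrt(5) ≈ 1.2361 (local maximum)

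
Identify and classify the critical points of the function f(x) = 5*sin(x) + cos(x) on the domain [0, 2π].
f'(x) = -sin(x) + 5*cos(x)

Solve f'(x) = 0 on [0, 2π]:
  f'(x) = 0 ⇔ 5*cos(x) = sin(x) ⇔ tan(x) = 5, i.e. x = arctan(5) + nπ; keep the solutions lying in [0, 2π].
  ⇒ x = atan(5) ≈ 1.3734, atan(5) + pi ≈ 4.5150

f''(x) = -5*sin(x) - cos(x)
Second-derivative test at each critical point:
  f''(1.3734) = -5.0990 < 0 → local maximum
  f''(4.5150) = 5.0990 > 0 → local minimum

Critical points: x = atan(5) ≈ 1.3734 (local maximum); x = atan(5) + pi ≈ 4.5150 (local minimum)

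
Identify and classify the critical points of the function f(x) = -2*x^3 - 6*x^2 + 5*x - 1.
f'(x) = -6*x^2 - 12*x + 5

Solve f'(x) = 0:
  6*x^2 + 12*x - 5 = 0 has no rational roots; quadratic formula: x = (-12 ± √264)/12.
  ⇒ x = -sqrt(66)/6 - 1 ≈ -2.3540, -1 + sqrt(66)/6 ≈ 0.3540

f''(x) = -12*x - 12
Second-derivative test at each critical point:
  f''(-2.3540) = 16.2481 > 0 → local minimum
  f''(0.3540) = -16.2481 < 0 → local maximum

Critical points: x = -sqrt(66)/6 - 1 ≈ -2.3540 (local minimum); x = -1 + sqrt(66)/6 ≈ 0.3540 (local maximum)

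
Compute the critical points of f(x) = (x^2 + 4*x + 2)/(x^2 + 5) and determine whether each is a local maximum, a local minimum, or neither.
f'(x) = 2*(-2*x^2 + 3*x + 10)/(x^4 + 10*x^2 + 25)

Solve f'(x) = 0:
  f'(x) = -2*(2*x^2 - 3*x - 10)/(x^2 + 5)^2; the denominator is positive wherever f is defined, so f'(x) = 0 ⇔ -4*x^2 + 6*x + 20 = 0.
  Factor: -4*x^2 + 6*x + 20 = -2*(2*x^2 - 3*x - 10); 2*x^2 - 3*x - 10 = 0 has no rational roots; quadratic formula: x = (3 ± √89)/4.
  ⇒ x = 3/4 - sqrt(89)/4 ≈ -1.6085, 3/4 + sqrt(89)/4 ≈ 3.1085

f''(x) = 2*(4*x^3 - 9*x^2 - 60*x + 15)/(x^6 + 15*x^4 + 75*x^2 + 125)
Second-derivative test at each critical point:
  f''(-1.6085) = 0.3278 > 0 → local minimum
  f''(3.1085) = -0.0878 < 0 → local maximum

Critical points: x = 3/4 - sqrt(89)/4 ≈ -1.6085 (local minimum); x = 3/4 + sqrt(89)/4 ≈ 3.1085 (local maximum)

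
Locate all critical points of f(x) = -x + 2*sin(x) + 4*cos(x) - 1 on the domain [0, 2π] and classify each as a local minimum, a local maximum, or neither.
f'(x) = -4*sin(x) + 2*cos(x) - 1

Solve f'(x) = 0 on [0, 2π]:
  f'(x) = 0 ⇔ -4*sin(x) + 2*cos(x) = 1. Write the left side as R·cos(x + φ) with R = √(2² + 4²) = 2*sqrt(5), cos φ = sqrt(5)/5, sin φ = 2*sqrt(5)/5; then cos(x + φ) = sqrt(5)/10. Solve for x and keep the solutions lying in [0, 2π].
  ⇒ x = atan((-2 + sqrt(19))/(1 + 2*sqrt(19))) ≈ 0.2381, atan((-sqrt(19) - 2)/(1 - 2*sqrt(19))) + pi ≈ 3.8308

f''(x) = -2*sin(x) - 4*cos(x)
Second-derivative test at each critical point:
  f''(0.2381) = -4.3589 < 0 → local maximum
  f''(3.8308) = 4.3589 > 0 → local minimum

Critical points: x = atan((-2 + sqrt(19))/(1 + 2*sqrt(19))) ≈ 0.2381 (local maximum); x = atan((-sqrt(19) - 2)/(1 - 2*sqrt(19))) + pi ≈ 3.8308 (local minimum)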